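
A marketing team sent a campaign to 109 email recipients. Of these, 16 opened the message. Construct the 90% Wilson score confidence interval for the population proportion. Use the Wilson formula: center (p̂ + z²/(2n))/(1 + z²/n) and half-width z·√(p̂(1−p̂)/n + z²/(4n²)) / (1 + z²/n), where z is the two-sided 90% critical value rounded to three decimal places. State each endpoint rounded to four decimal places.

Here p̂ = 16/109 = 0.14679 and z = 1.645 (z² = 2.706025).
Denominator 1 + z²/n = 1 + 2.706025/109 = 1.024826.
Adjusted center: (0.14679 + z²/(2n))/1.024826 = 0.15535.
Radicand: p̂(1−p̂)/n + z²/(4n²) = 0.001149009 + 0.000056940 = 0.001205949.
Half-width = z·√(radicand)/denom = 1.645·0.034727/1.024826 = 0.05574.
So the interval runs from 0.0996 to 0.2111.

(0.0996, 0.2111)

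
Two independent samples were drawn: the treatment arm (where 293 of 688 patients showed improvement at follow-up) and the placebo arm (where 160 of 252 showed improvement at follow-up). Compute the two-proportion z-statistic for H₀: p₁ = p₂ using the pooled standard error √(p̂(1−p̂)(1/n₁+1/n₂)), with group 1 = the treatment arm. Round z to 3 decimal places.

z = -5.682

p̂₁ = 293/688 = 0.42587, p̂₂ = 160/252 = 0.63492.
Pooled p̂ = (293+160)/(688+252) = 453/940 = 0.48191.
Pooled SE = √[0.2496729·0.00542174] ≈ 0.036792.
z = (p̂₁ − p̂₂)/SE = (0.42587 − 0.63492)/0.036792 = -0.20905/0.036792 = -5.682.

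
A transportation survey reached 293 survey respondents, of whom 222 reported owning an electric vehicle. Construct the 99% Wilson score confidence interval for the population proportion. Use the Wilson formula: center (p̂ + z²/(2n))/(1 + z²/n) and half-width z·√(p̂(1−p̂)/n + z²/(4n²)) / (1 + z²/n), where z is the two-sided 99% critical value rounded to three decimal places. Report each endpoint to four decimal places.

(0.6880, 0.8160)

Here p̂ = 222/293 = 0.75768 and z = 2.576 (z² = 6.635776).
Denominator 1 + z²/n = 1 + 6.635776/293 = 1.022648.
Adjusted center: (0.75768 + z²/(2n))/1.022648 = 0.75197.
Radicand: p̂(1−p̂)/n + z²/(4n²) = 0.000626626 + 0.000019324 = 0.000645950.
Half-width = 2.576·√0.000645950/1.022648 = 0.06402.
So the interval runs from 0.6880 to 0.8160.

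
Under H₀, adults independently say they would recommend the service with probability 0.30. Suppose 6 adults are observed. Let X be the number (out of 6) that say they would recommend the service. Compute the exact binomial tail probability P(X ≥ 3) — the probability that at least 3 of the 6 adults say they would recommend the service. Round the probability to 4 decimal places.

X ~ Binomial(n=6, p=0.30).
P(X ≥ 3) = C(6,3)·0.30^3·0.70^3 + C(6,4)·0.30^4·0.70^2 + C(6,5)·0.30^5·0.70^1 + C(6,6)·0.30^6·0.70^0.
= 0.185220 + 0.059535 + 0.010206 + 0.000729 = 0.2557.

P = 0.2557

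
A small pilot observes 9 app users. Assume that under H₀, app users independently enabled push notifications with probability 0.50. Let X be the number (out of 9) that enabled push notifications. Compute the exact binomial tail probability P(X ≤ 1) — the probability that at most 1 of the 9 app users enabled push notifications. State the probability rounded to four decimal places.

P = 0.0195

X ~ Binomial(n=9, p=0.50).
P(X ≤ 1) = C(9,0)·0.50^0·0.50^9 + C(9,1)·0.50^1·0.50^8.
= 0.001953 + 0.017578 = 0.0195.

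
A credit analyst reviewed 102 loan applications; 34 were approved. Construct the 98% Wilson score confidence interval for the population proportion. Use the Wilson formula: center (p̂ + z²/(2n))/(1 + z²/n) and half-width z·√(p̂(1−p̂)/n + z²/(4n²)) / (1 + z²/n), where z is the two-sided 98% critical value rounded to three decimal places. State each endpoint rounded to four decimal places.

Here p̂ = 34/102 = 0.33333 and z = 2.326 (z² = 5.410276).
1 + z²/n = 1.053042.
Center = (0.33333 + 0.026521)/1.053042 = 0.34173.
Radicand: p̂(1−p̂)/n + z²/(4n²) = 0.002178649 + 0.000130005 = 0.002308654.
Half-width = z·√(radicand)/denom = 2.326·0.048048/1.053042 = 0.10613.
So the interval runs from 0.2356 to 0.4479.

(0.2356, 0.4479)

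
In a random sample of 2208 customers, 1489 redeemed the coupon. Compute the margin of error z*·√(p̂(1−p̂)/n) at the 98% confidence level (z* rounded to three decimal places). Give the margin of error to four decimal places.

The sample proportion is 1489/2208 = 0.67437.
SE = √(p̂(1−p̂)/n) = √(0.219597/2208) = 0.009973.
For 98% confidence, z* = 2.326.
ME = 2.326·0.009973 = 0.0232.

ME = 0.0232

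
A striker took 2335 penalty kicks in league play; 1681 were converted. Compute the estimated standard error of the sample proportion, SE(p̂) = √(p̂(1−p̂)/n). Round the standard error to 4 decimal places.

SE = 0.0093

Sample proportion p̂ = 1681/2335 = 0.71991.
p̂(1−p̂) = 0.71991·0.28009 = 0.201640.
Dividing by n and taking the root: √0.000086355 = 0.0093.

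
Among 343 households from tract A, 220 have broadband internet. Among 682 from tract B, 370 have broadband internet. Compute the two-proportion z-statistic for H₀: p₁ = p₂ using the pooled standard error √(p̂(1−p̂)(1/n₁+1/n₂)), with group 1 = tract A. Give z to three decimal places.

z = 3.022

Sample proportions: p̂₁ = 220/343 = 0.64140 and p̂₂ = 370/682 = 0.54252.
Pooled p̂ = (220+370)/(343+682) = 590/1025 = 0.57561.
SE = √[p̂(1−p̂)(1/n₁+1/n₂)] = √[0.57561·0.42439·(1/343+1/682)] ≈ 0.032717.
z = (p̂₁ − p̂₂)/SE = (0.64140 − 0.54252)/0.032717 = 0.09888/0.032717 = 3.022.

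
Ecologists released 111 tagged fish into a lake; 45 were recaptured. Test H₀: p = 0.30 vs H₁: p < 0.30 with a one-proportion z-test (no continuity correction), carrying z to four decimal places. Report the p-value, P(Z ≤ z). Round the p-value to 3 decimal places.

With x = 45 successes in n = 111, p̂ = 0.40541.
Under H₀, SE = √(p₀(1−p₀)/n) = √(0.30·0.70/111) = √0.001891892 = 0.043496.
z = (p̂ − p₀)/SE = (45/111 − 0.30)/0.043496 ≈ 2.4233.
From the standard normal, P(Z ≤ z) = 0.992.

p-value = 0.992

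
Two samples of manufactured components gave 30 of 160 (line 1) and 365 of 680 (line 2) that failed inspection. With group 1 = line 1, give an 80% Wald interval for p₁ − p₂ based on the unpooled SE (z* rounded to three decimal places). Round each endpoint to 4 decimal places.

p̂₁ = 0.18750, p̂₂ = 0.53676, so the observed difference is -0.34926.
SE = √(0.000952148 + 0.000365659) = √0.001317807 = 0.036302.
The 80% critical value is z* = 1.282. Margin of error = 0.04654.
Interval: -0.34926 ± 0.04654 → (-0.3958, -0.3027).

(-0.3958, -0.3027)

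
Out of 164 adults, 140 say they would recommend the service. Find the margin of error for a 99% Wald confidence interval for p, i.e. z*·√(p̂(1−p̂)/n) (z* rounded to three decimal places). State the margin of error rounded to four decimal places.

The sample proportion is 140/164 = 0.85366.
SE = √(p̂(1−p̂)/n) = √(0.124926/164) = 0.027600.
For 99% confidence, z* = 2.576.
ME = 2.576·0.027600 = 0.0711.

ME = 0.0711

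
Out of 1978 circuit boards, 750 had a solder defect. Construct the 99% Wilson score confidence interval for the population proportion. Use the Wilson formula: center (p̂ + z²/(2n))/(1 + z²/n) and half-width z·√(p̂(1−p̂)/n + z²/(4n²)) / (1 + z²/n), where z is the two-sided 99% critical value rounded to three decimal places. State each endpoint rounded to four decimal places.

(0.3515, 0.4076)

Here p̂ = 750/1978 = 0.37917 and z = 2.576 (z² = 6.635776).
1 + z²/n = 1.003355.
Adjusted center: (0.37917 + z²/(2n))/1.003355 = 0.37957.
Radicand: p̂(1−p̂)/n + z²/(4n²) = 0.000119009 + 0.000000424 = 0.000119433.
Half-width = 2.576·√0.000119433/1.003355 = 0.02806.
Interval: 0.37957 ± 0.02806 → (0.3515, 0.4076).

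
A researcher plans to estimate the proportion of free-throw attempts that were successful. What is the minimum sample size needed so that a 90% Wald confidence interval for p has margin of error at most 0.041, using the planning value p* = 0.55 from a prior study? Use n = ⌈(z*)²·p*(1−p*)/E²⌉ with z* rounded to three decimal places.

The 90% critical value is z* = 1.645.
p*(1−p*) = 0.55·0.45 = 0.2475.
(z*)²·p*(1−p*)/E² = 2.706025·0.2475/0.001681 = 398.418.
Rounding up, n = 399.

n = 399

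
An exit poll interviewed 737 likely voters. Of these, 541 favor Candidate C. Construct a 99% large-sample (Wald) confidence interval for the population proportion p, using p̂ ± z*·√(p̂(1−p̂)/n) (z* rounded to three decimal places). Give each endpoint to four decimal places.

(0.6921, 0.7760)

The sample proportion is 541/737 = 0.73406.
Standard error of p̂: √(0.195217/737) = √0.000264881 = 0.016275.
The 99% critical value is z* = 2.576.
Margin = 2.576·0.016275 = 0.04192.
CI: 0.73406 ± 0.04192 = (0.6921, 0.7760).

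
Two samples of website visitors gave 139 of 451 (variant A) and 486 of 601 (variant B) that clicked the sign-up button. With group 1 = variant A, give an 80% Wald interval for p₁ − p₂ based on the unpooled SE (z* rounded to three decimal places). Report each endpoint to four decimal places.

(-0.5351, -0.4658)

p̂₁ = 139/451 = 0.30820, p̂₂ = 486/601 = 0.80865; p̂₁ − p̂₂ = -0.50045.
SE = √(0.000472759 + 0.000257461) = √0.000730220 = 0.027023.
For 80% confidence, z* = 1.282. Margin of error = 0.03464.
So the interval runs from -0.5351 to -0.4658.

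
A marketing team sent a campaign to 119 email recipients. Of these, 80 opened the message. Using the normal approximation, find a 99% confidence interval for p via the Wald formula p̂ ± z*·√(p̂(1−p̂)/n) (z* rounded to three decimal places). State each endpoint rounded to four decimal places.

The sample proportion is 80/119 = 0.67227.
SE = √(p̂(1−p̂)/n) = √(0.220323/119) = 0.043029.
The 99% critical value is z* = 2.576.
Margin = 2.576·0.043029 = 0.11084.
So the interval runs from 0.5614 to 0.7831.

(0.5614, 0.7831)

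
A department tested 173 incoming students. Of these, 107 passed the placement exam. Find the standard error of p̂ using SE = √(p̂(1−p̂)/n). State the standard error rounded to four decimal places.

SE = 0.0369

p̂ = 107/173 = 0.61850.
p̂(1−p̂) = 0.235958.
SE = √(0.235958/173) = 0.0369.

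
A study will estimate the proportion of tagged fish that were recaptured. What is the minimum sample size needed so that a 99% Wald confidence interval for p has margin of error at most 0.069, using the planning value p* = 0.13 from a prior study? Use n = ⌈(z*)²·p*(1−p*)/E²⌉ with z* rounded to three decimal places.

n = 158

The 99% critical value is z* = 2.576.
p*(1−p*) = 0.1131.
Required n before rounding: 6.635776 × 0.1131 / 0.069² = 157.636.
⌈157.636⌉ = 158.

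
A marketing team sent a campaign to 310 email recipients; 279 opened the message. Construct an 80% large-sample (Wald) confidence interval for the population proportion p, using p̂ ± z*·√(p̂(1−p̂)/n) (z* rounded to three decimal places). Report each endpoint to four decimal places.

(0.8782, 0.9218)

Sample proportion p̂ = 279/310 = 0.90000.
SE(p̂) = √(0.90000·0.10000/310) = 0.017039.
For 80% confidence, z* = 1.282.
Margin of error: 1.282 × 0.017039 = 0.02184.
CI: 0.90000 ± 0.02184 = (0.8782, 0.9218).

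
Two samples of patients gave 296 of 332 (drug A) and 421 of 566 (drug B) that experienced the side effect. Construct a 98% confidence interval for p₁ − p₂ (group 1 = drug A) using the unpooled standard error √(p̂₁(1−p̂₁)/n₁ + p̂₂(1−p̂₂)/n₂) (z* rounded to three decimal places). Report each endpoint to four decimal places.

(0.0895, 0.2060)

p̂₁ = 296/332 = 0.89157, p̂₂ = 421/566 = 0.74382; p̂₁ − p̂₂ = 0.14775.
Unpooled SE = √(p̂₁(1−p̂₁)/n₁ + p̂₂(1−p̂₂)/n₂) = √(0.000291192 + 0.000336667) = 0.025057.
The 98% critical value is z* = 2.326. Margin = 2.326·0.025057 = 0.05828.
So the interval runs from 0.0895 to 0.2060.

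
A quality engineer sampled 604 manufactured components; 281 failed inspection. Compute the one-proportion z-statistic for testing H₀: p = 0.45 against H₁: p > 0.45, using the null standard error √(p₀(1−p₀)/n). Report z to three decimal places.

z = 0.752

The sample proportion is 281/604 = 0.46523.
Null standard error: √(0.45·0.55/604) = √0.000409768 = 0.020243.
Test statistic: z = 0.01523/0.020243 = 0.752.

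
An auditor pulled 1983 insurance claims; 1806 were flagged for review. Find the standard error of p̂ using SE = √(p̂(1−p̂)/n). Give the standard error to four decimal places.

Sample proportion p̂ = 1806/1983 = 0.91074.
p̂(1−p̂) = 0.91074·0.08926 = 0.081293.
SE = √(0.081293/1983) = 0.0064.

SE = 0.0064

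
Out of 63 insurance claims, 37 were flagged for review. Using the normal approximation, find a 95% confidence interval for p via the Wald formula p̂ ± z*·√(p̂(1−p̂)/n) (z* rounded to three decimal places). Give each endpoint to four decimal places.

(0.4657, 0.7089)

p̂ = 37/63 = 0.58730.
SE(p̂) = √(0.58730·0.41270/63) = 0.062026.
z* = 1.960 at the 95% level.
Margin of error: 1.960 × 0.062026 = 0.12157.
So the interval runs from 0.4657 to 0.7089.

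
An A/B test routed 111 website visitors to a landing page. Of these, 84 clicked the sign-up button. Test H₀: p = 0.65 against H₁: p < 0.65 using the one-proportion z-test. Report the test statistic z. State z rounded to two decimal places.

p̂ = 84/111 = 0.75676.
Null standard error: √(0.65·0.35/111) = √0.002049550 = 0.045272.
Test statistic: z = 0.10676/0.045272 = 2.36.

z = 2.36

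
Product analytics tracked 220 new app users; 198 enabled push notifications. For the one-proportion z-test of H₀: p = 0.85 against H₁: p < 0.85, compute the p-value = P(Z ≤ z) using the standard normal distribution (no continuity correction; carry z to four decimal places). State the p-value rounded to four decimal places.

p-value = 0.9811

The sample proportion is 198/220 = 0.90000.
Under H₀, SE = √(p₀(1−p₀)/n) = √(0.85·0.15/220) = √0.000579545 = 0.024074.
Test statistic (full precision, shown to 4 dp): z = (198/220 − 0.85)/SE₀ ≈ 2.0770.
p-value = P(Z ≤ z) with z = 2.0770 → 0.9811.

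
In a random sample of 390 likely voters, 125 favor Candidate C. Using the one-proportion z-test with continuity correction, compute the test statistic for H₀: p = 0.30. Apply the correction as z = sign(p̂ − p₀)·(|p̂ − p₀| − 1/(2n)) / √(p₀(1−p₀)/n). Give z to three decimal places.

p̂ = 125/390 = 0.32051. p̂ − p₀ = 0.020513.
1/(2n) = 0.001282.
Corrected numerator: |0.020513| − 0.001282 = 0.019231.
SE₀ = √(0.30·0.70/390) = 0.023205.
z = (+)0.019231/0.023205 = 0.829.

z = 0.829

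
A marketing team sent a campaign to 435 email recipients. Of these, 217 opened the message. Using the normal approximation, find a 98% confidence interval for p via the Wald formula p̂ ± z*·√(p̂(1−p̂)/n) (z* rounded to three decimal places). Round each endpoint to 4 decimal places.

(0.4431, 0.5546)

The sample proportion is 217/435 = 0.49885.
SE = √(p̂(1−p̂)/n) = √(0.249999/435) = 0.023973.
The 98% critical value is z* = 2.326.
Margin = 2.326·0.023973 = 0.05576.
CI: 0.49885 ± 0.05576 = (0.4431, 0.5546).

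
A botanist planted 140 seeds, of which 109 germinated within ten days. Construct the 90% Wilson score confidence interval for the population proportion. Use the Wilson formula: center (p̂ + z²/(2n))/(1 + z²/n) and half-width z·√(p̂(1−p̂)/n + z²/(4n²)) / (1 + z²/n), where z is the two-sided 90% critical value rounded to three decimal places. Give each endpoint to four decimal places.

(0.7159, 0.8307)

Here p̂ = 109/140 = 0.77857 and z = 1.645 (z² = 2.706025).
Denominator 1 + z²/n = 1 + 2.706025/140 = 1.019329.
Center = (0.77857 + 0.009664)/1.019329 = 0.77329.
Radicand: p̂(1−p̂)/n + z²/(4n²) = 0.001231414 + 0.000034516 = 0.001265930.
Half-width = z·√(radicand)/denom = 1.645·0.035580/1.019329 = 0.05742.
Interval: 0.77329 ± 0.05742 → (0.7159, 0.8307).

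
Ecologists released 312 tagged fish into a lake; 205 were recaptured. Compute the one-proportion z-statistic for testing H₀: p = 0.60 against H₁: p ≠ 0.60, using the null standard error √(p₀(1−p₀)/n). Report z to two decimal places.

z = 2.06

p̂ = 205/312 = 0.65705.
Null standard error: √(0.60·0.40/312) = √0.000769231 = 0.027735.
Test statistic: z = 0.05705/0.027735 = 2.06.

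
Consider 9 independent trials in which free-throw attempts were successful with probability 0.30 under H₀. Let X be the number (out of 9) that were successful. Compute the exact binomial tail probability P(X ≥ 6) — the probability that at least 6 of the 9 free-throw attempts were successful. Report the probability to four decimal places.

P = 0.0253

X ~ Binomial(n=9, p=0.30).
P(X ≥ 6) = C(9,6)·0.30^6·0.70^3 + C(9,7)·0.30^7·0.70^2 + C(9,8)·0.30^8·0.70^1 + C(9,9)·0.30^9·0.70^0.
= 0.021004 + 0.003858 + 0.000413 + 0.000020 = 0.0253.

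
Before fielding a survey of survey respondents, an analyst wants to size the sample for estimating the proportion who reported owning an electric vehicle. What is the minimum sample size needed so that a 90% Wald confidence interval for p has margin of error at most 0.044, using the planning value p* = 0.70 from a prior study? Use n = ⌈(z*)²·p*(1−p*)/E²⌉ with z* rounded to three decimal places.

n = 294

The 90% critical value is z* = 1.645.
p*(1−p*) = 0.70·0.30 = 0.2100.
(z*)²·p*(1−p*)/E² = 2.706025·0.2100/0.001936 = 293.525.
⌈293.525⌉ = 294.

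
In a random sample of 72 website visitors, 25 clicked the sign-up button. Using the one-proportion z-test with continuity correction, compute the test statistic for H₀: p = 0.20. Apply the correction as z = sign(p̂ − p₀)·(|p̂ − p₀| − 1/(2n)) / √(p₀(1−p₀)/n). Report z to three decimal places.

z = 2.976

p̂ = 25/72 = 0.34722. p̂ − p₀ = 0.147222.
Continuity correction 1/(2n) = 1/144 = 0.006944.
Corrected numerator: |0.147222| − 0.006944 = 0.140278.
Under H₀, SE = √(p₀(1−p₀)/n) = √(0.20·0.80/72) = √0.002222222 = 0.047140.
z = +0.140278/0.047140 = 2.976.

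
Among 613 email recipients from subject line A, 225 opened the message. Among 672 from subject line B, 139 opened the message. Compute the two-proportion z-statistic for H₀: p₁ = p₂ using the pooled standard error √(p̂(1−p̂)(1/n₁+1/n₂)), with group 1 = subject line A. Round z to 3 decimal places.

z = 6.366

p̂₁ = 225/613 = 0.36705, p̂₂ = 139/672 = 0.20685.
Pooling: p̂ = 364/1285 = 0.28327.
Pooled SE = √[0.2030274·0.00311942] ≈ 0.025166.
z = (p̂₁ − p̂₂)/SE = (0.36705 − 0.20685)/0.025166 = 0.16020/0.025166 = 6.366.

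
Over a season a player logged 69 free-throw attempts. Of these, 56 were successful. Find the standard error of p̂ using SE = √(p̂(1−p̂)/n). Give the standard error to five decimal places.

SE = 0.04708

p̂ = 56/69 = 0.81159.
p̂(1−p̂) = 0.152912.
SE = √(0.152912/69) = √0.002216116 = 0.04708.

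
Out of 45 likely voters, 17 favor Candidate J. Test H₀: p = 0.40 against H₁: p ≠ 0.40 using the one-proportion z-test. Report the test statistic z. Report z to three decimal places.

With x = 17 successes in n = 45, p̂ = 0.37778.
Under H₀, SE = √(p₀(1−p₀)/n) = √(0.40·0.60/45) = √0.005333333 = 0.073030.
z = (p̂ − p₀)/SE = (0.37778 − 0.40)/0.073030 = -0.304.

z = -0.304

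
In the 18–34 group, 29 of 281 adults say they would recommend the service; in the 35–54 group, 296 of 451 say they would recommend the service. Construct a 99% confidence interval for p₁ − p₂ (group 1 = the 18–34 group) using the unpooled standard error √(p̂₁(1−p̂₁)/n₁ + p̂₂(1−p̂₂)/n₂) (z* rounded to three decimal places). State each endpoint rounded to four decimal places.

p̂₁ = 0.10320, p̂₂ = 0.65632, so the observed difference is -0.55312.
Unpooled SE = √(p̂₁(1−p̂₁)/n₁ + p̂₂(1−p̂₂)/n₂) = √(0.000329367 + 0.000500143) = 0.028801.
For 99% confidence, z* = 2.576. Margin = 2.576·0.028801 = 0.07419.
CI: -0.55312 ± 0.07419 = (-0.6273, -0.4789).

(-0.6273, -0.4789)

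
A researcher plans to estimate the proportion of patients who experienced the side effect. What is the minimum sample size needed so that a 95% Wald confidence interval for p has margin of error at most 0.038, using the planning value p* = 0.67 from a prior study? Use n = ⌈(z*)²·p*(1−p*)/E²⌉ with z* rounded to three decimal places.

The 95% critical value is z* = 1.960.
p*(1−p*) = 0.67·0.33 = 0.2211.
(z*)²·p*(1−p*)/E² = 3.841600·0.2211/0.001444 = 588.212.
⌈588.212⌉ = 589.

n = 589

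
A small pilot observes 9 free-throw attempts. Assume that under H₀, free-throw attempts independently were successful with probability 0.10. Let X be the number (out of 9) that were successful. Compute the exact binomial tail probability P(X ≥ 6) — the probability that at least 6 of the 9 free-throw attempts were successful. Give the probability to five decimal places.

P = 0.00006

X ~ Binomial(n=9, p=0.10).
P(X ≥ 6) = C(9,6)·0.10^6·0.90^3 + C(9,7)·0.10^7·0.90^2 + C(9,8)·0.10^8·0.90^1 + C(9,9)·0.10^9·0.90^0.
= 0.000061 + 0.000003 + 0.000000 + 0.000000 = 0.00006.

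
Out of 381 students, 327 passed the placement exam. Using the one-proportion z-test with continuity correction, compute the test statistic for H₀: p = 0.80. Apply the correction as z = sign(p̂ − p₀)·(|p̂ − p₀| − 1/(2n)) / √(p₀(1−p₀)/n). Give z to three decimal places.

The sample proportion is 327/381 = 0.85827. p̂ − p₀ = 0.058268.
1/(2n) = 0.001312.
Corrected numerator: |0.058268| − 0.001312 = 0.056956.
Under H₀, SE = √(p₀(1−p₀)/n) = √(0.80·0.20/381) = √0.000419948 = 0.020493.
z = (+)0.056956/0.020493 = 2.779.

z = 2.779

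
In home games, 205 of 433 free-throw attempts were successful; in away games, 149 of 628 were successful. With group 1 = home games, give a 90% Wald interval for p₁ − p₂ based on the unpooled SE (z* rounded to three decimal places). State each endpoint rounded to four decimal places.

(0.1878, 0.2845)

p̂₁ = 0.47344, p̂₂ = 0.23726, so the observed difference is 0.23618.
SE = √(0.000575738 + 0.000288166) = √0.000863904 = 0.029392.
For 90% confidence, z* = 1.645. Margin = 1.645·0.029392 = 0.04835.
CI: 0.23618 ± 0.04835 = (0.1878, 0.2845).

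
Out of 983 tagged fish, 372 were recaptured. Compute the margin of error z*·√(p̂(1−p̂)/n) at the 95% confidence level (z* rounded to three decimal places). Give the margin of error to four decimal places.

ME = 0.0303

p̂ = 372/983 = 0.37843.
SE = √(p̂(1−p̂)/n) = √(0.235222/983) = 0.015469.
The 95% critical value is z* = 1.960.
Margin of error = z*·SE = 1.960 × 0.015469 = 0.0303.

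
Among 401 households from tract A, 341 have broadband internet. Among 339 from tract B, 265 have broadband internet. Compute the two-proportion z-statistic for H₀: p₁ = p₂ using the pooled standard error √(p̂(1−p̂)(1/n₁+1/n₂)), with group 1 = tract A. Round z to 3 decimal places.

z = 2.417

Sample proportions: p̂₁ = 341/401 = 0.85037 and p̂₂ = 265/339 = 0.78171.
Pooled p̂ = (341+265)/(401+339) = 606/740 = 0.81892.
SE = √[p̂(1−p̂)(1/n₁+1/n₂)] = √[0.81892·0.18108·(1/401+1/339)] ≈ 0.028412.
z = (p̂₁ − p̂₂)/SE = (0.85037 − 0.78171)/0.028412 = 0.06866/0.028412 = 2.417.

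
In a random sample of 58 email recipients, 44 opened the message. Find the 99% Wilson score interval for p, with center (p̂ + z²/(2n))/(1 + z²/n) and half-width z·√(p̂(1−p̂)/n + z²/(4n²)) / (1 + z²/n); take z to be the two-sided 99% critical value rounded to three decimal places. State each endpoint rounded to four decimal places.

p̂ = 44/58 = 0.75862; z = 2.576, so z² = 6.635776.
1 + z²/n = 1.114410.
Adjusted center: (0.75862 + z²/(2n))/1.114410 = 0.73207.
Radicand: p̂(1−p̂)/n + z²/(4n²) = 0.003157161 + 0.000493146 = 0.003650307.
Half-width = 2.576·√0.003650307/1.114410 = 0.13966.
So the interval runs from 0.5924 to 0.8717.

(0.5924, 0.8717)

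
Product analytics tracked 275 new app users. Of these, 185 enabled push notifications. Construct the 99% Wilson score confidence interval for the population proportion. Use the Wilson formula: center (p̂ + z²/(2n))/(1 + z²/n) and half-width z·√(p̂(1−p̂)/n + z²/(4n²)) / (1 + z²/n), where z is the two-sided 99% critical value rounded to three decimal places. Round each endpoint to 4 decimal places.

Here p̂ = 185/275 = 0.67273 and z = 2.576 (z² = 6.635776).
1 + z²/n = 1.024130.
Center = (0.67273 + 0.012065)/1.024130 = 0.66866.
Radicand: p̂(1−p̂)/n + z²/(4n²) = 0.000800601 + 0.000021936 = 0.000822537.
Half-width = 2.576·√0.000822537/1.024130 = 0.07214.
So the interval runs from 0.5965 to 0.7408.

(0.5965, 0.7408)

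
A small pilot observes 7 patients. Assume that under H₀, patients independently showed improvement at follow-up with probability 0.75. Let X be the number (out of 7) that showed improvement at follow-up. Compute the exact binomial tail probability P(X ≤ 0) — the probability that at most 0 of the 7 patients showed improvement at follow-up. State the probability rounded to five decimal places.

P = 0.00006

X ~ Binomial(n=7, p=0.75).
P(X ≤ 0) = C(7,0)·0.75^0·0.25^7.
= 0.000061 = 0.00006.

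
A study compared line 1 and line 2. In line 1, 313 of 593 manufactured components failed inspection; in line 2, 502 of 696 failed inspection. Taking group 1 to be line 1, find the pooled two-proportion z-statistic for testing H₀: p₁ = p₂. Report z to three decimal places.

p̂₁ = 313/593 = 0.52782, p̂₂ = 502/696 = 0.72126.
Pooled p̂ = (313+502)/(593+696) = 815/1289 = 0.63227.
SE = √[p̂(1−p̂)(1/n₁+1/n₂)] = √[0.63227·0.36773·(1/593+1/696)] ≈ 0.026947.
z = (p̂₁ − p̂₂)/SE = (0.52782 − 0.72126)/0.026947 = -0.19344/0.026947 = -7.179.

z = -7.179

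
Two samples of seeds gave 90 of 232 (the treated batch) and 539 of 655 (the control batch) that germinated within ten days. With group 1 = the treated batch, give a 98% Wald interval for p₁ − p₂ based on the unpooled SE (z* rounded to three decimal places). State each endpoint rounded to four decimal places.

(-0.5171, -0.3529)

p̂₁ = 90/232 = 0.38793, p̂₂ = 539/655 = 0.82290; p̂₁ − p̂₂ = -0.43497.
Unpooled SE = √(p̂₁(1−p̂₁)/n₁ + p̂₂(1−p̂₂)/n₂) = √(0.001023451 + 0.000222496) = 0.035298.
For 98% confidence, z* = 2.326. Margin = 2.326·0.035298 = 0.08210.
So the interval runs from -0.5171 to -0.3529.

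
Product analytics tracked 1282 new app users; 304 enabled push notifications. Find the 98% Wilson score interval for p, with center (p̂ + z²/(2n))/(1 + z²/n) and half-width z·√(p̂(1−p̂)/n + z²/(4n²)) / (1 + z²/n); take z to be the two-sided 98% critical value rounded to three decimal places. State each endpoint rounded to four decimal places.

(0.2106, 0.2658)

p̂ = 304/1282 = 0.23713; z = 2.326, so z² = 5.410276.
Denominator 1 + z²/n = 1 + 5.410276/1282 = 1.004220.
Center = (0.23713 + 0.002110)/1.004220 = 0.23823.
Radicand: p̂(1−p̂)/n + z²/(4n²) = 0.000141107 + 0.000000823 = 0.000141930.
Half-width = 2.326·√0.000141930/1.004220 = 0.02759.
So the interval runs from 0.2106 to 0.2658.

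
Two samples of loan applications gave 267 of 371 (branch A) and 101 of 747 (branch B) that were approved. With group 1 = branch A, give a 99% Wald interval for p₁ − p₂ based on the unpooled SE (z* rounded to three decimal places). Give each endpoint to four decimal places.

(0.5163, 0.6526)

p̂₁ = 267/371 = 0.71968, p̂₂ = 101/747 = 0.13521; p̂₁ − p̂₂ = 0.58447.
Unpooled SE = √(p̂₁(1−p̂₁)/n₁ + p̂₂(1−p̂₂)/n₂) = √(0.000543780 + 0.000156528) = 0.026463.
For 99% confidence, z* = 2.576. Margin of error = 0.06817.
CI: 0.58447 ± 0.06817 = (0.5163, 0.6526).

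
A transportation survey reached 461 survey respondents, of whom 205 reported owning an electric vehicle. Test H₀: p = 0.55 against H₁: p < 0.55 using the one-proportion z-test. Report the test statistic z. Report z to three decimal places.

z = -4.545

The sample proportion is 205/461 = 0.44469.
Under H₀, SE = √(p₀(1−p₀)/n) = √(0.55·0.45/461) = √0.000536876 = 0.023171.
z = (0.44469 − 0.55)/0.023171 = -0.10531/0.023171 = -4.545.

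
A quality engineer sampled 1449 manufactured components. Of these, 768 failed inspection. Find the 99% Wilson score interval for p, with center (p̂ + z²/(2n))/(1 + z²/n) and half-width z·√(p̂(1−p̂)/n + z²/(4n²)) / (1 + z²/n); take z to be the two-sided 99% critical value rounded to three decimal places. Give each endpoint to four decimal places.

(0.4962, 0.5636)

Here p̂ = 768/1449 = 0.53002 and z = 2.576 (z² = 6.635776).
Denominator 1 + z²/n = 1 + 6.635776/1449 = 1.004580.
Center = (0.53002 + 0.002290)/1.004580 = 0.52988.
Radicand: p̂(1−p̂)/n + z²/(4n²) = 0.000171911 + 0.000000790 = 0.000172701.
Half-width = z·√(radicand)/denom = 2.576·0.013142/1.004580 = 0.03370.
CI: 0.52988 ± 0.03370 = (0.4962, 0.5636).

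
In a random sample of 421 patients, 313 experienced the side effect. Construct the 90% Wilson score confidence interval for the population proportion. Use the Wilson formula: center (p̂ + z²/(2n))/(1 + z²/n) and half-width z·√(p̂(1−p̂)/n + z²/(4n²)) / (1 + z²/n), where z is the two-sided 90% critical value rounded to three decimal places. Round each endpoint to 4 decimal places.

Here p̂ = 313/421 = 0.74347 and z = 1.645 (z² = 2.706025).
Denominator 1 + z²/n = 1 + 2.706025/421 = 1.006428.
Adjusted center: (0.74347 + z²/(2n))/1.006428 = 0.74191.
Radicand: p̂(1−p̂)/n + z²/(4n²) = 0.000453025 + 0.000003817 = 0.000456842.
Half-width = 1.645·√0.000456842/1.006428 = 0.03494.
Interval: 0.74191 ± 0.03494 → (0.7070, 0.7768).

(0.7070, 0.7768)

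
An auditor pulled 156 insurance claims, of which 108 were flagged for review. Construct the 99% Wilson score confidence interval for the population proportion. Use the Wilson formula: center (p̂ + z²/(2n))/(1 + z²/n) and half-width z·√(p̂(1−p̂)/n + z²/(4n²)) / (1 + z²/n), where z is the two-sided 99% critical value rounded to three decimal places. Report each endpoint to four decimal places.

Here p̂ = 108/156 = 0.69231 and z = 2.576 (z² = 6.635776).
Denominator 1 + z²/n = 1 + 6.635776/156 = 1.042537.
Center = (0.69231 + 0.021269)/1.042537 = 0.68446.
Radicand: p̂(1−p̂)/n + z²/(4n²) = 0.001365498 + 0.000068168 = 0.001433666.
Half-width = z·√(radicand)/denom = 2.576·0.037864/1.042537 = 0.09356.
Interval: 0.68446 ± 0.09356 → (0.5909, 0.7780).

(0.5909, 0.7780)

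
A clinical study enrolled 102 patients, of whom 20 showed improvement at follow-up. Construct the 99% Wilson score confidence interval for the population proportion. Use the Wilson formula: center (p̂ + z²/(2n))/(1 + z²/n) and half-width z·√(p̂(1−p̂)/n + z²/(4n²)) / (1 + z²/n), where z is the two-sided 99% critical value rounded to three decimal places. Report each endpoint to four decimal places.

p̂ = 20/102 = 0.19608; z = 2.576, so z² = 6.635776.
1 + z²/n = 1.065057.
Center = (0.19608 + 0.032528)/1.065057 = 0.21464.
Radicand: p̂(1−p̂)/n + z²/(4n²) = 0.001545409 + 0.000159453 = 0.001704862.
Half-width = z·√(radicand)/denom = 2.576·0.041290/1.065057 = 0.09987.
Interval: 0.21464 ± 0.09987 → (0.1148, 0.3145).

(0.1148, 0.3145)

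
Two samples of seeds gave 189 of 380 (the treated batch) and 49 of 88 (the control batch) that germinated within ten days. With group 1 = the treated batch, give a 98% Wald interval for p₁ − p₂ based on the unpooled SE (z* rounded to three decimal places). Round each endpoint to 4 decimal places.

p̂₁ = 0.49737, p̂₂ = 0.55682, so the observed difference is -0.05945.
SE = √(0.000657877 + 0.002804224) = √0.003462101 = 0.058840.
The 98% critical value is z* = 2.326. Margin of error = 0.13686.
Interval: -0.05945 ± 0.13686 → (-0.1963, 0.0774).

(-0.1963, 0.0774)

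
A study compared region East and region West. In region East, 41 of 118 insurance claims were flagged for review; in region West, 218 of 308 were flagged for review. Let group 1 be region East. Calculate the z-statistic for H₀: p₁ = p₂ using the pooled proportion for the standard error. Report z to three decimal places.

z = -6.817

p̂₁ = 41/118 = 0.34746, p̂₂ = 218/308 = 0.70779.
Pooling: p̂ = 259/426 = 0.60798.
Pooled SE = √[0.2383401·0.01172133] ≈ 0.052855.
z = (p̂₁ − p̂₂)/SE = (0.34746 − 0.70779)/0.052855 = -0.36033/0.052855 = -6.817.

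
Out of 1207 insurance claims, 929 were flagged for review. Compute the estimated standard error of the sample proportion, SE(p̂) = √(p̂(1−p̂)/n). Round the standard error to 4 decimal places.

p̂ = 929/1207 = 0.76968.
p̂(1−p̂) = 0.76968·0.23032 = 0.177273.
SE = √(0.177273/1207) = √0.000146871 = 0.0121.

SE = 0.0121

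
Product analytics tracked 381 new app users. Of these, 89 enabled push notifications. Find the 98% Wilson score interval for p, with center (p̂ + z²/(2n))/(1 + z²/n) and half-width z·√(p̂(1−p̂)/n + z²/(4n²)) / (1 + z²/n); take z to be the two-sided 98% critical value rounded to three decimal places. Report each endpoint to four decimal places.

p̂ = 89/381 = 0.23360; z = 2.326, so z² = 5.410276.
1 + z²/n = 1.014200.
Adjusted center: (0.23360 + z²/(2n))/1.014200 = 0.23733.
Radicand: p̂(1−p̂)/n + z²/(4n²) = 0.000469892 + 0.000009318 = 0.000479210.
Half-width = z·√(radicand)/denom = 2.326·0.021891/1.014200 = 0.05021.
CI: 0.23733 ± 0.05021 = (0.1871, 0.2875).

(0.1871, 0.2875)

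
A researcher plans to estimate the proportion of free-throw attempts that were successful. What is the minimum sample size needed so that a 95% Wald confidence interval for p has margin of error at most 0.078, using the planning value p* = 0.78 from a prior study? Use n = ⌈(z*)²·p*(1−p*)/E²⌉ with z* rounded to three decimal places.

n = 109

z* = 1.960 at the 95% level.
p*(1−p*) = 0.1716.
Required n before rounding: 3.841600 × 0.1716 / 0.078² = 108.353.
⌈108.353⌉ = 109.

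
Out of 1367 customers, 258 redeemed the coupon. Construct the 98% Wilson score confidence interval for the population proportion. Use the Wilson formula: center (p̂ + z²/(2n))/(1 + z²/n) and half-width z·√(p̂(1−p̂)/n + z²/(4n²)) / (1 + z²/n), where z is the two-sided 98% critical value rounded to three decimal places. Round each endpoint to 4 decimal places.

(0.1654, 0.2146)

Here p̂ = 258/1367 = 0.18873 and z = 2.326 (z² = 5.410276).
Denominator 1 + z²/n = 1 + 5.410276/1367 = 1.003958.
Center = (0.18873 + 0.001979)/1.003958 = 0.18996.
Radicand: p̂(1−p̂)/n + z²/(4n²) = 0.000112007 + 0.000000724 = 0.000112731.
Half-width = z·√(radicand)/denom = 2.326·0.010617/1.003958 = 0.02460.
Interval: 0.18996 ± 0.02460 → (0.1654, 0.2146).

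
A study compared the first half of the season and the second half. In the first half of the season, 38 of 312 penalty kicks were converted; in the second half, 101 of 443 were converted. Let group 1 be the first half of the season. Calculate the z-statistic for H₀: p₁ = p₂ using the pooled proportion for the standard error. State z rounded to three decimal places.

z = -3.707

Sample proportions: p̂₁ = 38/312 = 0.12179 and p̂₂ = 101/443 = 0.22799.
Pooling: p̂ = 139/755 = 0.18411.
SE = √[p̂(1−p̂)(1/n₁+1/n₂)] = √[0.18411·0.81589·(1/312+1/443)] ≈ 0.028645.
z = -0.10620/0.028645 = -3.707.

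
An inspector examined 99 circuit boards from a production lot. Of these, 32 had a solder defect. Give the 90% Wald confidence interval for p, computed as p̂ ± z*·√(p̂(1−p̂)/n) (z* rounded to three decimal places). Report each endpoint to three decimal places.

(0.246, 0.401)

Sample proportion p̂ = 32/99 = 0.32323.
Standard error of p̂: √(0.218753/99) = √0.002209628 = 0.047007.
The 90% critical value is z* = 1.645.
Margin of error: 1.645 × 0.047007 = 0.07733.
Interval: 0.32323 ± 0.07733 → (0.246, 0.401).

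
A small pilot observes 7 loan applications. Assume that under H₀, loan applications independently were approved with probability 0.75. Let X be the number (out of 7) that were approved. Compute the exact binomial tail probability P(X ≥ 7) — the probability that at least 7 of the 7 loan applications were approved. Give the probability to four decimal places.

P = 0.1335

X is binomial with n = 7 and p = 0.75.
P(X ≥ 7) = C(7,7)·0.75^7·0.25^0.
= 0.133484 = 0.1335.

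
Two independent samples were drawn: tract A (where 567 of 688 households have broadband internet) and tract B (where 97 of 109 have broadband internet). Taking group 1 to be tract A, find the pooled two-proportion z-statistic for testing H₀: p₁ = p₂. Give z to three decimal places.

z = -1.711

p̂₁ = 567/688 = 0.82413, p̂₂ = 97/109 = 0.88991.
Pooled p̂ = (567+97)/(688+109) = 664/797 = 0.83312.
SE = √[p̂(1−p̂)(1/n₁+1/n₂)] = √[0.83312·0.16688·(1/688+1/109)] ≈ 0.038439.
z = -0.06578/0.038439 = -1.711.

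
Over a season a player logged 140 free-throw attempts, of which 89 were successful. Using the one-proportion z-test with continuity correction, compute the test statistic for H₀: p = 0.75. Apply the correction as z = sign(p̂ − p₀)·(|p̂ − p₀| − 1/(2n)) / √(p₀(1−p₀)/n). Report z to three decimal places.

z = -3.025

With x = 89 successes in n = 140, p̂ = 0.63571. p̂ − p₀ = -0.114286.
Continuity correction 1/(2n) = 1/280 = 0.003571.
Corrected numerator: |-0.114286| − 0.003571 = 0.110715.
Under H₀, SE = √(p₀(1−p₀)/n) = √(0.75·0.25/140) = √0.001339286 = 0.036596.
z = −0.110715/0.036596 = -3.025.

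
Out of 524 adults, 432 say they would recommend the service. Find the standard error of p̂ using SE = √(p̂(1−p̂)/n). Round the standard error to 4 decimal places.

SE = 0.0166

Sample proportion p̂ = 432/524 = 0.82443.
p̂(1−p̂) = 0.144745.
Dividing by n and taking the root: √0.000276231 = 0.0166.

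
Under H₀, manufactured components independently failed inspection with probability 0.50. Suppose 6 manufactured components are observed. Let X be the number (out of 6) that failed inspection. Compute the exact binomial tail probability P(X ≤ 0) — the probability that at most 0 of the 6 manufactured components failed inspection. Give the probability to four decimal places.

P = 0.0156

X ~ Binomial(n=6, p=0.50).
P(X ≤ 0) = C(6,0)·0.50^0·0.50^6.
= 0.015625 = 0.0156.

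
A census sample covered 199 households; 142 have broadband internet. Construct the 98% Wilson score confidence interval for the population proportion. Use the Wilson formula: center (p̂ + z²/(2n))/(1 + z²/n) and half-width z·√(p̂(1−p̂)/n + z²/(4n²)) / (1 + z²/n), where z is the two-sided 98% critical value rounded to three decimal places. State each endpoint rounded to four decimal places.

p̂ = 142/199 = 0.71357; z = 2.326, so z² = 5.410276.
Denominator 1 + z²/n = 1 + 5.410276/199 = 1.027187.
Adjusted center: (0.71357 + z²/(2n))/1.027187 = 0.70792.
Radicand: p̂(1−p̂)/n + z²/(4n²) = 0.001027079 + 0.000034155 = 0.001061234.
Half-width = z·√(radicand)/denom = 2.326·0.032577/1.027187 = 0.07377.
Interval: 0.70792 ± 0.07377 → (0.6341, 0.7817).

(0.6341, 0.7817)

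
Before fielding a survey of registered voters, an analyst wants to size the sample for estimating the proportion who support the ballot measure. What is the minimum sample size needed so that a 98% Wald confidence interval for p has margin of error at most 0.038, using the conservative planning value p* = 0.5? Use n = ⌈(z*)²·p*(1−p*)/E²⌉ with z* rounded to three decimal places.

n = 937

The 98% critical value is z* = 2.326.
p*(1−p*) = 0.50·0.50 = 0.2500.
(z*)²·p*(1−p*)/E² = 5.410276·0.2500/0.001444 = 936.682.
Rounding up, n = 937.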